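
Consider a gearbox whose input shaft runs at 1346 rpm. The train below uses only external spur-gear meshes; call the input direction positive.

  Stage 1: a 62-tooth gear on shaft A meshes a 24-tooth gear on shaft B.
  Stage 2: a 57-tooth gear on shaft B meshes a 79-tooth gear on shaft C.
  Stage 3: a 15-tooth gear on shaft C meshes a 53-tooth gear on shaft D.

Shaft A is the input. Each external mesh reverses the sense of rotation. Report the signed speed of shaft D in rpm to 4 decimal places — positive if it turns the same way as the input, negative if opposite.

Stage 1 [62T→24T]: ω = 1346.0000×62/24 = 3477.1667 rpm, dir flips to −; running = −3477.1667
Stage 2 [57T→79T]: ω = 3477.1667×57/79 = 2508.8418 rpm, dir flips to +; running = +2508.8418
Stage 3 [15T→53T]: ω = 2508.8418×15/53 = 710.0496 rpm, dir flips to −; running = −710.0496

-710.0496 rpm (opposite to input, |ω| = 710.0496 rpm)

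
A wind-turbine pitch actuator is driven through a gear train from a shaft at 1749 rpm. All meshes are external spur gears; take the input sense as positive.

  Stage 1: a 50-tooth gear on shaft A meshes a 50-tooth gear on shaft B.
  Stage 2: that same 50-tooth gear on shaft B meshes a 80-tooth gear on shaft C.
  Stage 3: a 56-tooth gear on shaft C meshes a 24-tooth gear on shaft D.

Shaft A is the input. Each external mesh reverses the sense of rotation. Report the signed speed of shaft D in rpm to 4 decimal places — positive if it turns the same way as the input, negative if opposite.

Stage 1 [50T→50T]: ω = 1749.0000×50/50 = 1749.0000 rpm, dir flips to −; running = −1749.0000
Stage 2 [50T→80T]: ω = 1749.0000×50/80 = 1093.1250 rpm, dir flips to +; running = +1093.1250
Stage 3 [56T→24T]: ω = 1093.1250×56/24 = 2550.6250 rpm, dir flips to −; running = −2550.6250

-2550.6250 rpm (opposite to input, |ω| = 2550.6250 rpm)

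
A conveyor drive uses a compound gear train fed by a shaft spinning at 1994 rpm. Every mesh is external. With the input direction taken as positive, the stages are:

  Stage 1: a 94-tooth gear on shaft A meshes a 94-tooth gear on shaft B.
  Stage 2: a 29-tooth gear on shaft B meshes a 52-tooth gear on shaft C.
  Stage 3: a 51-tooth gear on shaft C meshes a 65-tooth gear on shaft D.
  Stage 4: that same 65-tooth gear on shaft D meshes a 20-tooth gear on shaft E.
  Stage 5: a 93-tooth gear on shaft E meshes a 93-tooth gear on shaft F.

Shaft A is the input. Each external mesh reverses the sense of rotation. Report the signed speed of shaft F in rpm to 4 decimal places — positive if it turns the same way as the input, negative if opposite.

Stage 1 [94T→94T]: ω = 1994.0000×94/94 = 1994.0000 rpm, dir flips to −; running = −1994.0000
Stage 2 [29T→52T]: ω = 1994.0000×29/52 = 1112.0385 rpm, dir flips to +; running = +1112.0385
Stage 3 [51T→65T]: ω = 1112.0385×51/65 = 872.5225 rpm, dir flips to −; running = −872.5225
Stage 4 [65T→20T]: ω = 872.5225×65/20 = 2835.6981 rpm, dir flips to +; running = +2835.6981
Stage 5 [93T→93T]: ω = 2835.6981×93/93 = 2835.6981 rpm, dir flips to −; running = −2835.6981

-2835.6981 rpm (opposite to input, |ω| = 2835.6981 rpm)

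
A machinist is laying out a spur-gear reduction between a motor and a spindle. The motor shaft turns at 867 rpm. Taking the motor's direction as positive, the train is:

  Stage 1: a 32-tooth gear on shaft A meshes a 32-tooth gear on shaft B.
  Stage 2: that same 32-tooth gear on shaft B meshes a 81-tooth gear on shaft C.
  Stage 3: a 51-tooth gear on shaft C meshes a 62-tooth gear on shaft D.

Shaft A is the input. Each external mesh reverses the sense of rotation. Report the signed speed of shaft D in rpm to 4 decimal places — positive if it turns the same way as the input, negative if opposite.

-281.7491 rpm (opposite to input, |ω| = 281.7491 rpm)

Stage 1 [32T→32T]: ω = 867.0000×32/32 = 867.0000 rpm, dir flips to −; running = −867.0000
Stage 2 [32T→81T]: ω = 867.0000×32/81 = 342.5185 rpm, dir flips to +; running = +342.5185
Stage 3 [51T→62T]: ω = 342.5185×51/62 = 281.7491 rpm, dir flips to −; running = −281.7491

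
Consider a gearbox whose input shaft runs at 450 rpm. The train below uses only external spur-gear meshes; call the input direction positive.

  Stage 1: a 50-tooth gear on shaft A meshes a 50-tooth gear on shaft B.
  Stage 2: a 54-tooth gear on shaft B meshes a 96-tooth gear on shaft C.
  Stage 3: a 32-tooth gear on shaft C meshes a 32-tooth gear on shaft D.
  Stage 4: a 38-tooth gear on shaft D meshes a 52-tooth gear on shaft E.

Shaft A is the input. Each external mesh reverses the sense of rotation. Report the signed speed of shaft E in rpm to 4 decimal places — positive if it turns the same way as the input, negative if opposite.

+184.9760 rpm (same as input, |ω| = 184.9760 rpm)

Stage 1 [50T→50T]: ω = 450.0000×50/50 = 450.0000 rpm, dir flips to −; running = −450.0000
Stage 2 [54T→96T]: ω = 450.0000×54/96 = 253.1250 rpm, dir flips to +; running = +253.1250
Stage 3 [32T→32T]: ω = 253.1250×32/32 = 253.1250 rpm, dir flips to −; running = −253.1250
Stage 4 [38T→52T]: ω = 253.1250×38/52 = 184.9760 rpm, dir flips to +; running = +184.9760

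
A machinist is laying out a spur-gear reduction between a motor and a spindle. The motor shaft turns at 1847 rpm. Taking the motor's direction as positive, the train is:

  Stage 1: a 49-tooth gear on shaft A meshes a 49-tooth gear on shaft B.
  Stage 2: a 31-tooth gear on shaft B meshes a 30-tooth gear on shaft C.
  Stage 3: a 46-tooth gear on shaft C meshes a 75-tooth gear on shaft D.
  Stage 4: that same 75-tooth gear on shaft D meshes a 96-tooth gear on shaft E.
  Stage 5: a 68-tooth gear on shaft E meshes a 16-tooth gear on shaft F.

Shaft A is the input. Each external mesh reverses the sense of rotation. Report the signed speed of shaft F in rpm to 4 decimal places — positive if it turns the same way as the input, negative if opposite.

-3886.7165 rpm (opposite to input, |ω| = 3886.7165 rpm)

Stage 1 [49T→49T]: ω = 1847.0000×49/49 = 1847.0000 rpm, dir flips to −; running = −1847.0000
Stage 2 [31T→30T]: ω = 1847.0000×31/30 = 1908.5667 rpm, dir flips to +; running = +1908.5667
Stage 3 [46T→75T]: ω = 1908.5667×46/75 = 1170.5876 rpm, dir flips to −; running = −1170.5876
Stage 4 [75T→96T]: ω = 1170.5876×75/96 = 914.5215 rpm, dir flips to +; running = +914.5215
Stage 5 [68T→16T]: ω = 914.5215×68/16 = 3886.7165 rpm, dir flips to −; running = −3886.7165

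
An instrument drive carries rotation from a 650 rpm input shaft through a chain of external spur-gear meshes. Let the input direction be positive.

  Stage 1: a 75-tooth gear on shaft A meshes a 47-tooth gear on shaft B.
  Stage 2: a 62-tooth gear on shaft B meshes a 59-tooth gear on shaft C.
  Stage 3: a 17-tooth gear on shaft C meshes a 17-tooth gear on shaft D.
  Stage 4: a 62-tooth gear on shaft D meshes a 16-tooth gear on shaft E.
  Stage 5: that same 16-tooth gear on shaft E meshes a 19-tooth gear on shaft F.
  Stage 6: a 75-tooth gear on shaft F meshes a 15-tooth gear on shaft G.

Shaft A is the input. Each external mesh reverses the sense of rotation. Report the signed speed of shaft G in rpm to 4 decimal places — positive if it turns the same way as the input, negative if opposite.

+17783.7987 rpm (same as input, |ω| = 17783.7987 rpm)

Stage 1 [75T→47T]: ω = 650.0000×75/47 = 1037.2340 rpm, dir flips to −; running = −1037.2340
Stage 2 [62T→59T]: ω = 1037.2340×62/59 = 1089.9748 rpm, dir flips to +; running = +1089.9748
Stage 3 [17T→17T]: ω = 1089.9748×17/17 = 1089.9748 rpm, dir flips to −; running = −1089.9748
Stage 4 [62T→16T]: ω = 1089.9748×62/16 = 4223.6522 rpm, dir flips to +; running = +4223.6522
Stage 5 [16T→19T]: ω = 4223.6522×16/19 = 3556.7597 rpm, dir flips to −; running = −3556.7597
Stage 6 [75T→15T]: ω = 3556.7597×75/15 = 17783.7987 rpm, dir flips to +; running = +17783.7987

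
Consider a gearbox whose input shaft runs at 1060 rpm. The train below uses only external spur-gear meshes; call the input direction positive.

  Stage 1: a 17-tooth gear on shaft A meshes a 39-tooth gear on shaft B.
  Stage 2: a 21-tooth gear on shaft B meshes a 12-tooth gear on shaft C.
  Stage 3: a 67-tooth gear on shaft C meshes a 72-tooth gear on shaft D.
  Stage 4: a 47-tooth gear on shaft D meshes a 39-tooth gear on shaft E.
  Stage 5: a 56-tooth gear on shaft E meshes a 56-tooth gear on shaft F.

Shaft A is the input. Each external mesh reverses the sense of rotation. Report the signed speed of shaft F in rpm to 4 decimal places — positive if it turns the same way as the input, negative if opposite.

-906.7839 rpm (opposite to input, |ω| = 906.7839 rpm)

Stage 1 [17T→39T]: ω = 1060.0000×17/39 = 462.0513 rpm, dir flips to −; running = −462.0513
Stage 2 [21T→12T]: ω = 462.0513×21/12 = 808.5897 rpm, dir flips to +; running = +808.5897
Stage 3 [67T→72T]: ω = 808.5897×67/72 = 752.4377 rpm, dir flips to −; running = −752.4377
Stage 4 [47T→39T]: ω = 752.4377×47/39 = 906.7839 rpm, dir flips to +; running = +906.7839
Stage 5 [56T→56T]: ω = 906.7839×56/56 = 906.7839 rpm, dir flips to −; running = −906.7839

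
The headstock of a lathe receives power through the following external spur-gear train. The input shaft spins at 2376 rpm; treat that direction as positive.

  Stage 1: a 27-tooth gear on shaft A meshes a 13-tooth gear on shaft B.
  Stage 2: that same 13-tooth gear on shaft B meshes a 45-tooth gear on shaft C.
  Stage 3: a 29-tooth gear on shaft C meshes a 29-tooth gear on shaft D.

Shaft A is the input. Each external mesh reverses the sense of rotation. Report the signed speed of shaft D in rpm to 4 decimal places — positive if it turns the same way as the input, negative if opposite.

-1425.6000 rpm (opposite to input, |ω| = 1425.6000 rpm)

Stage 1 [27T→13T]: ω = 2376.0000×27/13 = 4934.7692 rpm, dir flips to −; running = −4934.7692
Stage 2 [13T→45T]: ω = 4934.7692×13/45 = 1425.6000 rpm, dir flips to +; running = +1425.6000
Stage 3 [29T→29T]: ω = 1425.6000×29/29 = 1425.6000 rpm, dir flips to −; running = −1425.6000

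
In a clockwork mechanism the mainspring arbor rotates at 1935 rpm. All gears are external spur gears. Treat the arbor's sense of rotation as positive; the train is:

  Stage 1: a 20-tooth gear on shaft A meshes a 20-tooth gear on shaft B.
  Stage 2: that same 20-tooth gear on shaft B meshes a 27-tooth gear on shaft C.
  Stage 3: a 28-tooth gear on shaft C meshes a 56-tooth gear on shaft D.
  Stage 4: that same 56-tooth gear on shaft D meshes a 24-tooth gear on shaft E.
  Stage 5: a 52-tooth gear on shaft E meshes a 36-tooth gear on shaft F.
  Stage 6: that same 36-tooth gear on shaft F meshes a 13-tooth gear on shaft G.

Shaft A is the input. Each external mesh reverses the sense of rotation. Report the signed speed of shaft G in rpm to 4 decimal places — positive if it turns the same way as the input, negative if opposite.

+6688.8889 rpm (same as input, |ω| = 6688.8889 rpm)

Stage 1 [20T→20T]: ω = 1935.0000×20/20 = 1935.0000 rpm, dir flips to −; running = −1935.0000
Stage 2 [20T→27T]: ω = 1935.0000×20/27 = 1433.3333 rpm, dir flips to +; running = +1433.3333
Stage 3 [28T→56T]: ω = 1433.3333×28/56 = 716.6667 rpm, dir flips to −; running = −716.6667
Stage 4 [56T→24T]: ω = 716.6667×56/24 = 1672.2222 rpm, dir flips to +; running = +1672.2222
Stage 5 [52T→36T]: ω = 1672.2222×52/36 = 2415.4321 rpm, dir flips to −; running = −2415.4321
Stage 6 [36T→13T]: ω = 2415.4321×36/13 = 6688.8889 rpm, dir flips to +; running = +6688.8889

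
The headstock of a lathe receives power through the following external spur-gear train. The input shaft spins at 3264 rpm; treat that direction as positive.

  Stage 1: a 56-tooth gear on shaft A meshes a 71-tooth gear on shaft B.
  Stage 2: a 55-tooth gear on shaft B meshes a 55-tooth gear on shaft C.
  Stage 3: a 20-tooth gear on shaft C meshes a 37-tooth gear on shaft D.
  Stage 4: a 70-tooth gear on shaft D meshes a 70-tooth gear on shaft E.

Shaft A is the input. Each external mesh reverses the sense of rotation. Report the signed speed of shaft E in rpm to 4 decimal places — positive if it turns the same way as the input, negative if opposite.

Stage 1 [56T→71T]: ω = 3264.0000×56/71 = 2574.4225 rpm, dir flips to −; running = −2574.4225
Stage 2 [55T→55T]: ω = 2574.4225×55/55 = 2574.4225 rpm, dir flips to +; running = +2574.4225
Stage 3 [20T→37T]: ω = 2574.4225×20/37 = 1391.5797 rpm, dir flips to −; running = −1391.5797
Stage 4 [70T→70T]: ω = 1391.5797×70/70 = 1391.5797 rpm, dir flips to +; running = +1391.5797

+1391.5797 rpm (same as input, |ω| = 1391.5797 rpm)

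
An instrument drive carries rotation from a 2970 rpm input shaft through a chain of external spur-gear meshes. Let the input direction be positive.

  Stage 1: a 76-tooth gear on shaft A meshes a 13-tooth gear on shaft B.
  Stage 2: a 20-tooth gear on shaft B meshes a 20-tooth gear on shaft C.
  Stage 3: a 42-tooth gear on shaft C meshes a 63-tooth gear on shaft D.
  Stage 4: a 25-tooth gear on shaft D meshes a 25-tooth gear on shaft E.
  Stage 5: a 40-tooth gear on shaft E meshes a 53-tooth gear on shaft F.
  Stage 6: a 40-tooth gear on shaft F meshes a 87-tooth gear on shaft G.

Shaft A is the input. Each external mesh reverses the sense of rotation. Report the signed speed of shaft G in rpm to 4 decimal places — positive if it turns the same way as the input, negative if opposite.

Stage 1 [76T→13T]: ω = 2970.0000×76/13 = 17363.0769 rpm, dir flips to −; running = −17363.0769
Stage 2 [20T→20T]: ω = 17363.0769×20/20 = 17363.0769 rpm, dir flips to +; running = +17363.0769
Stage 3 [42T→63T]: ω = 17363.0769×42/63 = 11575.3846 rpm, dir flips to −; running = −11575.3846
Stage 4 [25T→25T]: ω = 11575.3846×25/25 = 11575.3846 rpm, dir flips to +; running = +11575.3846
Stage 5 [40T→53T]: ω = 11575.3846×40/53 = 8736.1393 rpm, dir flips to −; running = −8736.1393
Stage 6 [40T→87T]: ω = 8736.1393×40/87 = 4016.6158 rpm, dir flips to +; running = +4016.6158

+4016.6158 rpm (same as input, |ω| = 4016.6158 rpm)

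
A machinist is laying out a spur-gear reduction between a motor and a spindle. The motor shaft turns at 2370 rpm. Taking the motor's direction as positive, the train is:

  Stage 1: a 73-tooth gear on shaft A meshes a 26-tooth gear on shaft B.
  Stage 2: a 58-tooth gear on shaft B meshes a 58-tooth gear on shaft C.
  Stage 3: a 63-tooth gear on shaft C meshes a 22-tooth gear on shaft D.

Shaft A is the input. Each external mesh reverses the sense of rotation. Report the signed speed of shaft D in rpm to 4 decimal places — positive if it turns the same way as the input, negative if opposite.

-19055.2972 rpm (opposite to input, |ω| = 19055.2972 rpm)

Stage 1 [73T→26T]: ω = 2370.0000×73/26 = 6654.2308 rpm, dir flips to −; running = −6654.2308
Stage 2 [58T→58T]: ω = 6654.2308×58/58 = 6654.2308 rpm, dir flips to +; running = +6654.2308
Stage 3 [63T→22T]: ω = 6654.2308×63/22 = 19055.2972 rpm, dir flips to −; running = −19055.2972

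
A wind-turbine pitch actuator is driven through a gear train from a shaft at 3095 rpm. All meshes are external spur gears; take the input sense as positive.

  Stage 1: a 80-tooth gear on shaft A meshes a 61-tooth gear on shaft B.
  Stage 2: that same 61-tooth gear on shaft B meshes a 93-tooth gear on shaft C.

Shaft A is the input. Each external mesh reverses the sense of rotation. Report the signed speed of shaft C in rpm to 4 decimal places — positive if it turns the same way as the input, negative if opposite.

Stage 1 [80T→61T]: ω = 3095.0000×80/61 = 4059.0164 rpm, dir flips to −; running = −4059.0164
Stage 2 [61T→93T]: ω = 4059.0164×61/93 = 2662.3656 rpm, dir flips to +; running = +2662.3656

+2662.3656 rpm (same as input, |ω| = 2662.3656 rpm)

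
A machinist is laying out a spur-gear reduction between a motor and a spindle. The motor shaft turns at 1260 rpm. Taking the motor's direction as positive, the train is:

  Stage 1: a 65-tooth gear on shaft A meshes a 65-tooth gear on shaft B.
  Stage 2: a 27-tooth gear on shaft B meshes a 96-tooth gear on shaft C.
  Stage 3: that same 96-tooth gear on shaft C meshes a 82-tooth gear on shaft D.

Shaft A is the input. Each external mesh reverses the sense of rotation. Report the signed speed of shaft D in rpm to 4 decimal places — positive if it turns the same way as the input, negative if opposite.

-414.8780 rpm (opposite to input, |ω| = 414.8780 rpm)

Stage 1 [65T→65T]: ω = 1260.0000×65/65 = 1260.0000 rpm, dir flips to −; running = −1260.0000
Stage 2 [27T→96T]: ω = 1260.0000×27/96 = 354.3750 rpm, dir flips to +; running = +354.3750
Stage 3 [96T→82T]: ω = 354.3750×96/82 = 414.8780 rpm, dir flips to −; running = −414.8780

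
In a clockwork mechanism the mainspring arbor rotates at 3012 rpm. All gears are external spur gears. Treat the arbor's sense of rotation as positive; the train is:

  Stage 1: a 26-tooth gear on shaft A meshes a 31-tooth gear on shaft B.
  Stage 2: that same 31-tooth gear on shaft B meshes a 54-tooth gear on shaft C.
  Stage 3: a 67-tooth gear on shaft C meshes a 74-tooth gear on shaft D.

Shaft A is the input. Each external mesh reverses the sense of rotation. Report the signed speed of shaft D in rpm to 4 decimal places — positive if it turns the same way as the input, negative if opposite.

-1313.0390 rpm (opposite to input, |ω| = 1313.0390 rpm)

Stage 1 [26T→31T]: ω = 3012.0000×26/31 = 2526.1935 rpm, dir flips to −; running = −2526.1935
Stage 2 [31T→54T]: ω = 2526.1935×31/54 = 1450.2222 rpm, dir flips to +; running = +1450.2222
Stage 3 [67T→74T]: ω = 1450.2222×67/74 = 1313.0390 rpm, dir flips to −; running = −1313.0390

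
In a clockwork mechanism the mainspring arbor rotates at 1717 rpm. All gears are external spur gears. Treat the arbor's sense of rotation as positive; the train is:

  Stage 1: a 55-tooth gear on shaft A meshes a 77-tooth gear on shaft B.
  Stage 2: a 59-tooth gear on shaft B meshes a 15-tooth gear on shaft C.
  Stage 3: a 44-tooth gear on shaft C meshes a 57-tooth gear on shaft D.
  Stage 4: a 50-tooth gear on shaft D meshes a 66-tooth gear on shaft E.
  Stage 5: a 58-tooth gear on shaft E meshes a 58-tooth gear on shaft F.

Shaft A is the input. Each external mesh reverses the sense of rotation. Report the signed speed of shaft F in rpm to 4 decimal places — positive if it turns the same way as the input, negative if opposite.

-2821.0248 rpm (opposite to input, |ω| = 2821.0248 rpm)

Stage 1 [55T→77T]: ω = 1717.0000×55/77 = 1226.4286 rpm, dir flips to −; running = −1226.4286
Stage 2 [59T→15T]: ω = 1226.4286×59/15 = 4823.9524 rpm, dir flips to +; running = +4823.9524
Stage 3 [44T→57T]: ω = 4823.9524×44/57 = 3723.7527 rpm, dir flips to −; running = −3723.7527
Stage 4 [50T→66T]: ω = 3723.7527×50/66 = 2821.0248 rpm, dir flips to +; running = +2821.0248
Stage 5 [58T→58T]: ω = 2821.0248×58/58 = 2821.0248 rpm, dir flips to −; running = −2821.0248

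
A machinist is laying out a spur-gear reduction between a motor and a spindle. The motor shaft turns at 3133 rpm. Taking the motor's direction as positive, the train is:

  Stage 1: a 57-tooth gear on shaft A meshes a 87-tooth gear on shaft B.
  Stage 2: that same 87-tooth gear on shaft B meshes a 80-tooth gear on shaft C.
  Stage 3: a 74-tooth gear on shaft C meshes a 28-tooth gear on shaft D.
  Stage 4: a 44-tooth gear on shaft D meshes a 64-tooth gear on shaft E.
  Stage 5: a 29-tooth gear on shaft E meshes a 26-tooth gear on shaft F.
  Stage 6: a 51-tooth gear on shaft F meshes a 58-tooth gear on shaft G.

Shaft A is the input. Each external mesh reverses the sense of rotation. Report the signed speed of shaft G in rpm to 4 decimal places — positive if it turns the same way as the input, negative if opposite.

Stage 1 [57T→87T]: ω = 3133.0000×57/87 = 2052.6552 rpm, dir flips to −; running = −2052.6552
Stage 2 [87T→80T]: ω = 2052.6552×87/80 = 2232.2625 rpm, dir flips to +; running = +2232.2625
Stage 3 [74T→28T]: ω = 2232.2625×74/28 = 5899.5509 rpm, dir flips to −; running = −5899.5509
Stage 4 [44T→64T]: ω = 5899.5509×44/64 = 4055.9412 rpm, dir flips to +; running = +4055.9412
Stage 5 [29T→26T]: ω = 4055.9412×29/26 = 4523.9345 rpm, dir flips to −; running = −4523.9345
Stage 6 [51T→58T]: ω = 4523.9345×51/58 = 3977.9424 rpm, dir flips to +; running = +3977.9424

+3977.9424 rpm (same as input, |ω| = 3977.9424 rpm)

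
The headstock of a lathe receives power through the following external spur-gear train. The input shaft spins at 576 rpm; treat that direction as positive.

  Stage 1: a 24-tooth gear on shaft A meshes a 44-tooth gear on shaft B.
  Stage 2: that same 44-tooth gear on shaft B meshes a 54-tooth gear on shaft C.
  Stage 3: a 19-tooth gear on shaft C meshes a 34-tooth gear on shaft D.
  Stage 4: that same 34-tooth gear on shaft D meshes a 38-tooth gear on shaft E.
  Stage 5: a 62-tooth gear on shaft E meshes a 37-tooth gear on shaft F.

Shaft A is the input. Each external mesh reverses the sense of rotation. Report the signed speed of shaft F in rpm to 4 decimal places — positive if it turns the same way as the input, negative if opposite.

Stage 1 [24T→44T]: ω = 576.0000×24/44 = 314.1818 rpm, dir flips to −; running = −314.1818
Stage 2 [44T→54T]: ω = 314.1818×44/54 = 256.0000 rpm, dir flips to +; running = +256.0000
Stage 3 [19T→34T]: ω = 256.0000×19/34 = 143.0588 rpm, dir flips to −; running = −143.0588
Stage 4 [34T→38T]: ω = 143.0588×34/38 = 128.0000 rpm, dir flips to +; running = +128.0000
Stage 5 [62T→37T]: ω = 128.0000×62/37 = 214.4865 rpm, dir flips to −; running = −214.4865

-214.4865 rpm (opposite to input, |ω| = 214.4865 rpm)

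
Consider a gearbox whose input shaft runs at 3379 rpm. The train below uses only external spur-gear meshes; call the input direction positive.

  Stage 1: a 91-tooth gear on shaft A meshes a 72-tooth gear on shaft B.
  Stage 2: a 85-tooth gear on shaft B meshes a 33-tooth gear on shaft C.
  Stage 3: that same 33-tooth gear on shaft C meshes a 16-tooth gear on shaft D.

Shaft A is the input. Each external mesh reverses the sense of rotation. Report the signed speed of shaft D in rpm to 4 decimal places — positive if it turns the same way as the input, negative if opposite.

Stage 1 [91T→72T]: ω = 3379.0000×91/72 = 4270.6806 rpm, dir flips to −; running = −4270.6806
Stage 2 [85T→33T]: ω = 4270.6806×85/33 = 11000.2378 rpm, dir flips to +; running = +11000.2378
Stage 3 [33T→16T]: ω = 11000.2378×33/16 = 22687.9905 rpm, dir flips to −; running = −22687.9905

-22687.9905 rpm (opposite to input, |ω| = 22687.9905 rpm)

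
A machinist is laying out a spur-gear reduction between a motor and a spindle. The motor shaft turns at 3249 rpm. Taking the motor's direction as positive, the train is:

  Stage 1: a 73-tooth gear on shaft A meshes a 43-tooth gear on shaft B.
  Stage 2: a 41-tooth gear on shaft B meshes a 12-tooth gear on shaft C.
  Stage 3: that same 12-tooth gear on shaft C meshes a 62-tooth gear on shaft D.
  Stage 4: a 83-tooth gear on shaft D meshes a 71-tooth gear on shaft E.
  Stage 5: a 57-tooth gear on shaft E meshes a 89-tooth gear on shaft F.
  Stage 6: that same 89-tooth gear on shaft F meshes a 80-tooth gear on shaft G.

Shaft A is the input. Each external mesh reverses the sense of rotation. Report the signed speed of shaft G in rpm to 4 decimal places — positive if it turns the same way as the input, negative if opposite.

Stage 1 [73T→43T]: ω = 3249.0000×73/43 = 5515.7442 rpm, dir flips to −; running = −5515.7442
Stage 2 [41T→12T]: ω = 5515.7442×41/12 = 18845.4593 rpm, dir flips to +; running = +18845.4593
Stage 3 [12T→62T]: ω = 18845.4593×12/62 = 3647.5083 rpm, dir flips to −; running = −3647.5083
Stage 4 [83T→71T]: ω = 3647.5083×83/71 = 4263.9885 rpm, dir flips to +; running = +4263.9885
Stage 5 [57T→89T]: ω = 4263.9885×57/89 = 2730.8691 rpm, dir flips to −; running = −2730.8691
Stage 6 [89T→80T]: ω = 2730.8691×89/80 = 3038.0918 rpm, dir flips to +; running = +3038.0918

+3038.0918 rpm (same as input, |ω| = 3038.0918 rpm)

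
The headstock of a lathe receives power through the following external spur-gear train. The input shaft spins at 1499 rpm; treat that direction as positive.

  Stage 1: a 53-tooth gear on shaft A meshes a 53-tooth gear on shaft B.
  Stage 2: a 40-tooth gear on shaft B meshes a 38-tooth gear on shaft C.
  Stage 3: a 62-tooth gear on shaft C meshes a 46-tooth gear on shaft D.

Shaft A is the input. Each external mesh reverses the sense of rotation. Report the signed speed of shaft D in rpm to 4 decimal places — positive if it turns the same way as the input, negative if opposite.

Stage 1 [53T→53T]: ω = 1499.0000×53/53 = 1499.0000 rpm, dir flips to −; running = −1499.0000
Stage 2 [40T→38T]: ω = 1499.0000×40/38 = 1577.8947 rpm, dir flips to +; running = +1577.8947
Stage 3 [62T→46T]: ω = 1577.8947×62/46 = 2126.7277 rpm, dir flips to −; running = −2126.7277

-2126.7277 rpm (opposite to input, |ω| = 2126.7277 rpm)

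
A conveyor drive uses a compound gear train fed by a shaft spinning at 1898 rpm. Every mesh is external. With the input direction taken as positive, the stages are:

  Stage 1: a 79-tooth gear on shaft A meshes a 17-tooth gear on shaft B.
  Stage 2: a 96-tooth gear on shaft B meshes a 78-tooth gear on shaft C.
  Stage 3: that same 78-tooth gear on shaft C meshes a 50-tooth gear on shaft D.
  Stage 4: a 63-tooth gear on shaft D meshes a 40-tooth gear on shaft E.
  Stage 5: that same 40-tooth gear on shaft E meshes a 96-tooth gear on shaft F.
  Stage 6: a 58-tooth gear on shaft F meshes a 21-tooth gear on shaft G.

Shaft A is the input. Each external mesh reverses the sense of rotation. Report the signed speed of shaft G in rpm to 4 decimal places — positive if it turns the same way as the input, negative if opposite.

Stage 1 [79T→17T]: ω = 1898.0000×79/17 = 8820.1176 rpm, dir flips to −; running = −8820.1176
Stage 2 [96T→78T]: ω = 8820.1176×96/78 = 10855.5294 rpm, dir flips to +; running = +10855.5294
Stage 3 [78T→50T]: ω = 10855.5294×78/50 = 16934.6259 rpm, dir flips to −; running = −16934.6259
Stage 4 [63T→40T]: ω = 16934.6259×63/40 = 26672.0358 rpm, dir flips to +; running = +26672.0358
Stage 5 [40T→96T]: ω = 26672.0358×40/96 = 11113.3482 rpm, dir flips to −; running = −11113.3482
Stage 6 [58T→21T]: ω = 11113.3482×58/21 = 30694.0094 rpm, dir flips to +; running = +30694.0094

+30694.0094 rpm (same as input, |ω| = 30694.0094 rpm)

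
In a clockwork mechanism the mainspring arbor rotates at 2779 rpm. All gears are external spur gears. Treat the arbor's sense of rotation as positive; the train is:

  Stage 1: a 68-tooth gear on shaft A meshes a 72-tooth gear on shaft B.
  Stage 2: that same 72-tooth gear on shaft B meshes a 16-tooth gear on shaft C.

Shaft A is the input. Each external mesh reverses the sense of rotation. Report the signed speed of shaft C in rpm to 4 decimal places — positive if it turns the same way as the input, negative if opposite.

Stage 1 [68T→72T]: ω = 2779.0000×68/72 = 2624.6111 rpm, dir flips to −; running = −2624.6111
Stage 2 [72T→16T]: ω = 2624.6111×72/16 = 11810.7500 rpm, dir flips to +; running = +11810.7500

+11810.7500 rpm (same as input, |ω| = 11810.7500 rpm)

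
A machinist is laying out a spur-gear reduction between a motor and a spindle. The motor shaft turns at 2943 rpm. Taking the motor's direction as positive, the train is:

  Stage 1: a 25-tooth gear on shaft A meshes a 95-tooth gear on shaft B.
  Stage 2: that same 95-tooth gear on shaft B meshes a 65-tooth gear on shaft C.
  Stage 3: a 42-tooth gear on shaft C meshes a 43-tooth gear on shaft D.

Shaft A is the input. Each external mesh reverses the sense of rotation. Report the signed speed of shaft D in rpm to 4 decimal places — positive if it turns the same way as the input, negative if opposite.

-1105.5993 rpm (opposite to input, |ω| = 1105.5993 rpm)

Stage 1 [25T→95T]: ω = 2943.0000×25/95 = 774.4737 rpm, dir flips to −; running = −774.4737
Stage 2 [95T→65T]: ω = 774.4737×95/65 = 1131.9231 rpm, dir flips to +; running = +1131.9231
Stage 3 [42T→43T]: ω = 1131.9231×42/43 = 1105.5993 rpm, dir flips to −; running = −1105.5993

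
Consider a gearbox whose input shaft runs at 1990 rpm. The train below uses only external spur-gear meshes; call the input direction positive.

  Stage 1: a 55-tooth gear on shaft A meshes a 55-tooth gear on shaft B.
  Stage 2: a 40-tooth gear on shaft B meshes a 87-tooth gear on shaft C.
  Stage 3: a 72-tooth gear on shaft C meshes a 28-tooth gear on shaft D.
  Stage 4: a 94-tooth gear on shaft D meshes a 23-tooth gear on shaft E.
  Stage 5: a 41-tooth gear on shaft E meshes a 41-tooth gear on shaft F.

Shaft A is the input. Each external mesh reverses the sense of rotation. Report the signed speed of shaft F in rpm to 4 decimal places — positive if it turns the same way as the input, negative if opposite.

-9615.4209 rpm (opposite to input, |ω| = 9615.4209 rpm)

Stage 1 [55T→55T]: ω = 1990.0000×55/55 = 1990.0000 rpm, dir flips to −; running = −1990.0000
Stage 2 [40T→87T]: ω = 1990.0000×40/87 = 914.9425 rpm, dir flips to +; running = +914.9425
Stage 3 [72T→28T]: ω = 914.9425×72/28 = 2352.7094 rpm, dir flips to −; running = −2352.7094
Stage 4 [94T→23T]: ω = 2352.7094×94/23 = 9615.4209 rpm, dir flips to +; running = +9615.4209
Stage 5 [41T→41T]: ω = 9615.4209×41/41 = 9615.4209 rpm, dir flips to −; running = −9615.4209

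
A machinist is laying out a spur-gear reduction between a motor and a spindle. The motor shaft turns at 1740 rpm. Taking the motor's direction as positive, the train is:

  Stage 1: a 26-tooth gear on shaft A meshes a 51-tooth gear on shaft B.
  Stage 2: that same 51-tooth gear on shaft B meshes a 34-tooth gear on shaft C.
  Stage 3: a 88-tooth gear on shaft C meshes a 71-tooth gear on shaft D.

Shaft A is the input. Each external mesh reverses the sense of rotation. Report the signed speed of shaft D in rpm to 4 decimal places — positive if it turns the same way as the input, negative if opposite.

-1649.1798 rpm (opposite to input, |ω| = 1649.1798 rpm)

Stage 1 [26T→51T]: ω = 1740.0000×26/51 = 887.0588 rpm, dir flips to −; running = −887.0588
Stage 2 [51T→34T]: ω = 887.0588×51/34 = 1330.5882 rpm, dir flips to +; running = +1330.5882
Stage 3 [88T→71T]: ω = 1330.5882×88/71 = 1649.1798 rpm, dir flips to −; running = −1649.1798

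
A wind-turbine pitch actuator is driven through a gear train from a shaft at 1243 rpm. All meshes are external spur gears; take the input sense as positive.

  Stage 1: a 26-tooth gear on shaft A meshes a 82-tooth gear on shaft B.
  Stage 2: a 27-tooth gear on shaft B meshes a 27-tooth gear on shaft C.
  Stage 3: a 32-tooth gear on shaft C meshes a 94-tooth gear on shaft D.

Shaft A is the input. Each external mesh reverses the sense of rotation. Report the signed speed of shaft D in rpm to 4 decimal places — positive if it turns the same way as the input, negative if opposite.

-134.1692 rpm (opposite to input, |ω| = 134.1692 rpm)

Stage 1 [26T→82T]: ω = 1243.0000×26/82 = 394.1220 rpm, dir flips to −; running = −394.1220
Stage 2 [27T→27T]: ω = 394.1220×27/27 = 394.1220 rpm, dir flips to +; running = +394.1220
Stage 3 [32T→94T]: ω = 394.1220×32/94 = 134.1692 rpm, dir flips to −; running = −134.1692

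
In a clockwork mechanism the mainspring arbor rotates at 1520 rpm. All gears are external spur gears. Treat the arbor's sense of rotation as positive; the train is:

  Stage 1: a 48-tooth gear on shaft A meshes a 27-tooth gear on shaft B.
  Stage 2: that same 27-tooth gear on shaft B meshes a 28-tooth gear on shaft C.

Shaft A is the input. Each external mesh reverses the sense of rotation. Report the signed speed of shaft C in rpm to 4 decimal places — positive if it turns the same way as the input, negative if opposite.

Stage 1 [48T→27T]: ω = 1520.0000×48/27 = 2702.2222 rpm, dir flips to −; running = −2702.2222
Stage 2 [27T→28T]: ω = 2702.2222×27/28 = 2605.7143 rpm, dir flips to +; running = +2605.7143

+2605.7143 rpm (same as input, |ω| = 2605.7143 rpm)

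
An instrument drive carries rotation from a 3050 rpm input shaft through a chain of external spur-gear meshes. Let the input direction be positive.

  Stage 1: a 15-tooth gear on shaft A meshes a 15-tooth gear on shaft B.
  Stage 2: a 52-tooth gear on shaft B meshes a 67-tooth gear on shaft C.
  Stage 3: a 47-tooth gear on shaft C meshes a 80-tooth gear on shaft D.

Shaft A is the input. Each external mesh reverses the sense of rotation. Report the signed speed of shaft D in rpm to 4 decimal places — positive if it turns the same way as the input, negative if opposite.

Stage 1 [15T→15T]: ω = 3050.0000×15/15 = 3050.0000 rpm, dir flips to −; running = −3050.0000
Stage 2 [52T→67T]: ω = 3050.0000×52/67 = 2367.1642 rpm, dir flips to +; running = +2367.1642
Stage 3 [47T→80T]: ω = 2367.1642×47/80 = 1390.7090 rpm, dir flips to −; running = −1390.7090

-1390.7090 rpm (opposite to input, |ω| = 1390.7090 rpm)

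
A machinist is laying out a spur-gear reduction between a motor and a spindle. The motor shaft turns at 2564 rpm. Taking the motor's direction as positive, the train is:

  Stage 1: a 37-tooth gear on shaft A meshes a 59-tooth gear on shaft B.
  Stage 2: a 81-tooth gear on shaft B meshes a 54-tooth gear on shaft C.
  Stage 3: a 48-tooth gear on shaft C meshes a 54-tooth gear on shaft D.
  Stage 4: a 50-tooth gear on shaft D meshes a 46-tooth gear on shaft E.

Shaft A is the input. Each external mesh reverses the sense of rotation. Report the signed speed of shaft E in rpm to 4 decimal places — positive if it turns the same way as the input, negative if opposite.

Stage 1 [37T→59T]: ω = 2564.0000×37/59 = 1607.9322 rpm, dir flips to −; running = −1607.9322
Stage 2 [81T→54T]: ω = 1607.9322×81/54 = 2411.8983 rpm, dir flips to +; running = +2411.8983
Stage 3 [48T→54T]: ω = 2411.8983×48/54 = 2143.9096 rpm, dir flips to −; running = −2143.9096
Stage 4 [50T→46T]: ω = 2143.9096×50/46 = 2330.3365 rpm, dir flips to +; running = +2330.3365

+2330.3365 rpm (same as input, |ω| = 2330.3365 rpm)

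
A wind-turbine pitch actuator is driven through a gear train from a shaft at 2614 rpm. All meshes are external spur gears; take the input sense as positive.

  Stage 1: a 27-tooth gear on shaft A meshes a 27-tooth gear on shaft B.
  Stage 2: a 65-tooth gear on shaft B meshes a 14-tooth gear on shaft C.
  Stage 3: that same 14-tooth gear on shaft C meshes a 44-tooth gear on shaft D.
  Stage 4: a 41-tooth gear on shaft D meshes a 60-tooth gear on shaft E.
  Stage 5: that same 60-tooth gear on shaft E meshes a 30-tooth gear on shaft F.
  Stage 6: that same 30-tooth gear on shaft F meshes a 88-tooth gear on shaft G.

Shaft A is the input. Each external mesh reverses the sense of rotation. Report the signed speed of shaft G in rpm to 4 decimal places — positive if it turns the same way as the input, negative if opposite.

Stage 1 [27T→27T]: ω = 2614.0000×27/27 = 2614.0000 rpm, dir flips to −; running = −2614.0000
Stage 2 [65T→14T]: ω = 2614.0000×65/14 = 12136.4286 rpm, dir flips to +; running = +12136.4286
Stage 3 [14T→44T]: ω = 12136.4286×14/44 = 3861.5909 rpm, dir flips to −; running = −3861.5909
Stage 4 [41T→60T]: ω = 3861.5909×41/60 = 2638.7538 rpm, dir flips to +; running = +2638.7538
Stage 5 [60T→30T]: ω = 2638.7538×60/30 = 5277.5076 rpm, dir flips to −; running = −5277.5076
Stage 6 [30T→88T]: ω = 5277.5076×30/88 = 1799.1503 rpm, dir flips to +; running = +1799.1503

+1799.1503 rpm (same as input, |ω| = 1799.1503 rpm)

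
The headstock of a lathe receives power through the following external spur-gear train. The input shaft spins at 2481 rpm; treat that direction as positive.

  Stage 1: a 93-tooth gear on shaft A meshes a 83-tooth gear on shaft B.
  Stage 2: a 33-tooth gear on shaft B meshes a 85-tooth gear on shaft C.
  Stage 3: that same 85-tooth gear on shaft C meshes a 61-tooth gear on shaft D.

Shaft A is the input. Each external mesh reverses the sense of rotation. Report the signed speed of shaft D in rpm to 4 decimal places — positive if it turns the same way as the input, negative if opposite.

-1503.8888 rpm (opposite to input, |ω| = 1503.8888 rpm)

Stage 1 [93T→83T]: ω = 2481.0000×93/83 = 2779.9157 rpm, dir flips to −; running = −2779.9157
Stage 2 [33T→85T]: ω = 2779.9157×33/85 = 1079.2614 rpm, dir flips to +; running = +1079.2614
Stage 3 [85T→61T]: ω = 1079.2614×85/61 = 1503.8888 rpm, dir flips to −; running = −1503.8888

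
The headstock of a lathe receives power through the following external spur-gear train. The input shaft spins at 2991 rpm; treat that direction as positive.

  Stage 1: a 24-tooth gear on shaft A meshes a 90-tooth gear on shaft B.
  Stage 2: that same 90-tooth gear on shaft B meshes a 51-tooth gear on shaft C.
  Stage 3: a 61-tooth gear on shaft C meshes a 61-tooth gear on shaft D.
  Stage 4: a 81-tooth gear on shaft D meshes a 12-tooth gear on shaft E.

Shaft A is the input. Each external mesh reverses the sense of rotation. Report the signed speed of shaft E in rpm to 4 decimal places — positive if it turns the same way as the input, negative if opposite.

+9500.8235 rpm (same as input, |ω| = 9500.8235 rpm)

Stage 1 [24T→90T]: ω = 2991.0000×24/90 = 797.6000 rpm, dir flips to −; running = −797.6000
Stage 2 [90T→51T]: ω = 797.6000×90/51 = 1407.5294 rpm, dir flips to +; running = +1407.5294
Stage 3 [61T→61T]: ω = 1407.5294×61/61 = 1407.5294 rpm, dir flips to −; running = −1407.5294
Stage 4 [81T→12T]: ω = 1407.5294×81/12 = 9500.8235 rpm, dir flips to +; running = +9500.8235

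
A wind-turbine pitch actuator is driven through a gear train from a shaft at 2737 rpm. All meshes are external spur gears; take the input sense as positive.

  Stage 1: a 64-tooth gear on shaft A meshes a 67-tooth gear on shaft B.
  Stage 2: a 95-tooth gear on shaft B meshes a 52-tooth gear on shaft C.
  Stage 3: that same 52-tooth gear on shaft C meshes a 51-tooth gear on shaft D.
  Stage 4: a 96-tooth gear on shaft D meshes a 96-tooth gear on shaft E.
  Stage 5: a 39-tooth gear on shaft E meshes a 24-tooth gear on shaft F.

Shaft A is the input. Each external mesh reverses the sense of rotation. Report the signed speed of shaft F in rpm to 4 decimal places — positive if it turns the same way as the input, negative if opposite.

Stage 1 [64T→67T]: ω = 2737.0000×64/67 = 2614.4478 rpm, dir flips to −; running = −2614.4478
Stage 2 [95T→52T]: ω = 2614.4478×95/52 = 4776.3949 rpm, dir flips to +; running = +4776.3949
Stage 3 [52T→51T]: ω = 4776.3949×52/51 = 4870.0498 rpm, dir flips to −; running = −4870.0498
Stage 4 [96T→96T]: ω = 4870.0498×96/96 = 4870.0498 rpm, dir flips to +; running = +4870.0498
Stage 5 [39T→24T]: ω = 4870.0498×39/24 = 7913.8308 rpm, dir flips to −; running = −7913.8308

-7913.8308 rpm (opposite to input, |ω| = 7913.8308 rpm)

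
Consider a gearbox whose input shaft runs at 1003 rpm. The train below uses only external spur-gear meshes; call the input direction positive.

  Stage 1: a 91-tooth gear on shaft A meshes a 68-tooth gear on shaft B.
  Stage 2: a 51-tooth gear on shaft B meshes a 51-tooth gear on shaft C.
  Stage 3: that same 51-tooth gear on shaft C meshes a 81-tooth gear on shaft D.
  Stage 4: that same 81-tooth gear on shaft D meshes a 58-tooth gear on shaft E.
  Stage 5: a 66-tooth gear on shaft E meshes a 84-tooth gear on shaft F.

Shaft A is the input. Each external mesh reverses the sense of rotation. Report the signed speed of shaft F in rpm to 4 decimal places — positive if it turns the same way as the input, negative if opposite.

-927.3427 rpm (opposite to input, |ω| = 927.3427 rpm)

Stage 1 [91T→68T]: ω = 1003.0000×91/68 = 1342.2500 rpm, dir flips to −; running = −1342.2500
Stage 2 [51T→51T]: ω = 1342.2500×51/51 = 1342.2500 rpm, dir flips to +; running = +1342.2500
Stage 3 [51T→81T]: ω = 1342.2500×51/81 = 845.1204 rpm, dir flips to −; running = −845.1204
Stage 4 [81T→58T]: ω = 845.1204×81/58 = 1180.2543 rpm, dir flips to +; running = +1180.2543
Stage 5 [66T→84T]: ω = 1180.2543×66/84 = 927.3427 rpm, dir flips to −; running = −927.3427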